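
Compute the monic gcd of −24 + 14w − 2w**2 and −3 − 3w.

Repeated division with remainder:
  −2w**2 + 14w − 24 = ((2/3)w − 16/3)(−3w − 3) + (−40)
  −3w − 3 = ((3/40)w + 3/40)(−40) + (0)
The last nonzero remainder is the constant −40, so the polynomials are coprime and gcd = 1.

1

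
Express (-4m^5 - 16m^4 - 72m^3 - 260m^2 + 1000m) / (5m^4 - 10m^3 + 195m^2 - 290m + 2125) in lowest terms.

By polynomial division,
  -4m^5 - 16m^4 - 72m^3 - 260m^2 + 1000m = (-(4/5)m - 24/5)(5m^4 - 10m^3 + 195m^2 - 290m + 2125) + (36m^3 + 444m^2 + 1308m + 10200)
  5m^4 - 10m^3 + 195m^2 - 290m + 2125 = ((5/36)m - 215/108)(36m^3 + 444m^2 + 1308m + 10200) + ((8075/9)m^2 + (8075/9)m + 201875/9)
  36m^3 + 444m^2 + 1308m + 10200 = ((324/8075)m + 216/475)((8075/9)m^2 + (8075/9)m + 201875/9) + (0)
Last nonzero remainder: (8075/9)m^2 + (8075/9)m + 201875/9. Dividing through by 8075/9 gives the monic gcd m^2 + m + 25.
Cancel m^2 + m + 25 from numerator and denominator to get the reduced form.

(-4m^3 - 12m^2 + 40m)/(5m^2 - 15m + 85)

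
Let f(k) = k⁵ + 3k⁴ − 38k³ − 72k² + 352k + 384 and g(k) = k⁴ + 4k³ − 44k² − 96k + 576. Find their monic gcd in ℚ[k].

k³ − 2k² − 32k + 96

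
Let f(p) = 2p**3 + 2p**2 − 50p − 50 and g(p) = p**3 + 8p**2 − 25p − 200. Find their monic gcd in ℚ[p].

p**2 − 25

By polynomial division,
  2p**3 + 2p**2 − 50p − 50 = (2)(p**3 + 8p**2 − 25p − 200) + (−14p**2 + 350)
  p**3 + 8p**2 − 25p − 200 = (−(1/14)p − 4/7)(−14p**2 + 350) + (0)
Last nonzero remainder: −14p**2 + 350. Dividing through by −14 gives the monic gcd p**2 − 25.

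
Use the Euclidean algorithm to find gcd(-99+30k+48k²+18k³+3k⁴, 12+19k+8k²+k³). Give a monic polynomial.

3+k

Euclidean algorithm in ℚ[k]:
  3k⁴+18k³+48k²+30k-99 = (3k-6)(k³+8k²+19k+12) + (39k²+108k-27)
  k³+8k²+19k+12 = ((1/39)k+68/507)(39k²+108k-27) + ((880/169)k+2640/169)
  39k²+108k-27 = ((6591/880)k-1521/880)((880/169)k+2640/169) + (0)
Last nonzero remainder: (880/169)k+2640/169. Dividing through by 880/169 gives the monic gcd k+3.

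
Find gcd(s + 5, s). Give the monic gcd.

Repeated division with remainder:
  s + 5 = (s) + (5)
  s = ((1/5)s)(5) + (0)
The last nonzero remainder is the constant 5, so the polynomials are coprime and gcd = 1.

1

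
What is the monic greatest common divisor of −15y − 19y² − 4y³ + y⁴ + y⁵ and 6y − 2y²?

Euclidean algorithm in ℚ[y]:
  y⁵ + y⁴ − 4y³ − 19y² − 15y = (−(1/2)y³ − 2y² − 4y − 5/2)(−2y² + 6y) + (0)
Last nonzero remainder: −2y² + 6y. Dividing through by −2 gives the monic gcd y² − 3y.

−3y + y²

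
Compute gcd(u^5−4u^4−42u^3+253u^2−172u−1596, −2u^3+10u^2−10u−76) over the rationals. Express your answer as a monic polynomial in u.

u^3−5u^2+5u+38

Repeated division with remainder:
  u^5−4u^4−42u^3+253u^2−172u−1596 = (−(1/2)u^2−(1/2)u+21)(−2u^3+10u^2−10u−76) + (0)
Last nonzero remainder: −2u^3+10u^2−10u−76. Dividing through by −2 gives the monic gcd u^3−5u^2+5u+38.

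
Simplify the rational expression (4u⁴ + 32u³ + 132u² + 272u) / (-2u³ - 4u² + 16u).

Euclidean algorithm in ℚ[u]:
  4u⁴ + 32u³ + 132u² + 272u = (-2u - 12)(-2u³ - 4u² + 16u) + (116u² + 464u)
  -2u³ - 4u² + 16u = (-(1/58)u + 1/29)(116u² + 464u) + (0)
Last nonzero remainder: 116u² + 464u. Dividing through by 116 gives the monic gcd u² + 4u.
Cancel u² + 4u from numerator and denominator to get the reduced form.

(-2u² - 8u - 34)/(u - 2)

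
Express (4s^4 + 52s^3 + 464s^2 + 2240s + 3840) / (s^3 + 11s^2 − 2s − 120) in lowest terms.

(4s^3 + 36s^2 + 320s + 960)/(s^2 + 7s − 30)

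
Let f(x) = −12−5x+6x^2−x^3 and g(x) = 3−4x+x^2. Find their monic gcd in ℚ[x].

−3+x

By polynomial division,
  −x^3+6x^2−5x−12 = (−x+2)(x^2−4x+3) + (6x−18)
  x^2−4x+3 = ((1/6)x−1/6)(6x−18) + (0)
Last nonzero remainder: 6x−18. Dividing through by 6 gives the monic gcd x−3.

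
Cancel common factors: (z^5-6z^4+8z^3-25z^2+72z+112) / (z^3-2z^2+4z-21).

(z^3-7z^2+8z+16)/(z-3)

Apply the Euclidean algorithm:
  z^5-6z^4+8z^3-25z^2+72z+112 = (z^2-4z-4)(z^3-2z^2+4z-21) + (4z^2+4z+28)
  z^3-2z^2+4z-21 = ((1/4)z-3/4)(4z^2+4z+28) + (0)
Last nonzero remainder: 4z^2+4z+28. Dividing through by 4 gives the monic gcd z^2+z+7.
Cancel z^2+z+7 from numerator and denominator to get the reduced form.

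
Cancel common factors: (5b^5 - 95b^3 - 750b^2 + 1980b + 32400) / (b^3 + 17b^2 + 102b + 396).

Repeated division with remainder:
  5b^5 - 95b^3 - 750b^2 + 1980b + 32400 = (5b^2 - 85b + 840)(b^3 + 17b^2 + 102b + 396) + (-8340b^2 - 50040b - 300240)
  b^3 + 17b^2 + 102b + 396 = (-(1/8340)b - 11/8340)(-8340b^2 - 50040b - 300240) + (0)
Last nonzero remainder: -8340b^2 - 50040b - 300240. Dividing through by -8340 gives the monic gcd b^2 + 6b + 36.
Cancel b^2 + 6b + 36 from numerator and denominator to get the reduced form.

(5b^3 - 30b^2 - 95b + 900)/(b + 11)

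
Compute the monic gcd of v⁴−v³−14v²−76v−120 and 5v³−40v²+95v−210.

Euclidean algorithm in ℚ[v]:
  v⁴−v³−14v²−76v−120 = ((1/5)v+7/5)(5v³−40v²+95v−210) + (23v²−167v+174)
  5v³−40v²+95v−210 = ((5/23)v−85/529)(23v²−167v+174) + ((16050/529)v−96300/529)
  23v²−167v+174 = ((12167/16050)v−15341/16050)((16050/529)v−96300/529) + (0)
Last nonzero remainder: (16050/529)v−96300/529. Dividing through by 16050/529 gives the monic gcd v−6.

v−6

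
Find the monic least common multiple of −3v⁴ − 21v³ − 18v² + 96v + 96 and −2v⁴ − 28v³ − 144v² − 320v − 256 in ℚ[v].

By polynomial division,
  −3v⁴ − 21v³ − 18v² + 96v + 96 = (3/2)(−2v⁴ − 28v³ − 144v² − 320v − 256) + (21v³ + 198v² + 576v + 480)
  −2v⁴ − 28v³ − 144v² − 320v − 256 = (−(2/21)v − 64/147)(21v³ + 198v² + 576v + 480) + (−(144/49)v² − (1152/49)v − 2304/49)
  21v³ + 198v² + 576v + 480 = (−(343/48)v − 245/24)(−(144/49)v² − (1152/49)v − 2304/49) + (0)
Last nonzero remainder: −(144/49)v² − (1152/49)v − 2304/49. Dividing through by −144/49 gives the monic gcd v² + 8v + 16.
Then lcm(f, g) = f·g / gcd(f, g); expanding and making the result monic gives the answer.

v⁶ + 13v⁵ + 56v⁴ + 60v³ − 176v² − 448v − 256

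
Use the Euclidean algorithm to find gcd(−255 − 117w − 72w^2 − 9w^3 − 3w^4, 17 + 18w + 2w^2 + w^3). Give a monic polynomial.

17 + w + w^2

Apply the Euclidean algorithm:
  −3w^4 − 9w^3 − 72w^2 − 117w − 255 = (−3w − 3)(w^3 + 2w^2 + 18w + 17) + (−12w^2 − 12w − 204)
  w^3 + 2w^2 + 18w + 17 = (−(1/12)w − 1/12)(−12w^2 − 12w − 204) + (0)
Last nonzero remainder: −12w^2 − 12w − 204. Dividing through by −12 gives the monic gcd w^2 + w + 17.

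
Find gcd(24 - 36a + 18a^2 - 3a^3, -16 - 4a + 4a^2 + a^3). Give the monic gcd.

-2 + a

Euclidean algorithm in ℚ[a]:
  -3a^3 + 18a^2 - 36a + 24 = (-3)(a^3 + 4a^2 - 4a - 16) + (30a^2 - 48a - 24)
  a^3 + 4a^2 - 4a - 16 = ((1/30)a + 14/75)(30a^2 - 48a - 24) + ((144/25)a - 288/25)
  30a^2 - 48a - 24 = ((125/24)a + 25/12)((144/25)a - 288/25) + (0)
Last nonzero remainder: (144/25)a - 288/25. Dividing through by 144/25 gives the monic gcd a - 2.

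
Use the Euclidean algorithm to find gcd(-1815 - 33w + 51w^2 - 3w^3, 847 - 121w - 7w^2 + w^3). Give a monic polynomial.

-11 + w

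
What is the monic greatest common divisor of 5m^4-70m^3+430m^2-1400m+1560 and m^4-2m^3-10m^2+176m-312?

m^3-8m^2+38m-52

Apply the Euclidean algorithm:
  5m^4-70m^3+430m^2-1400m+1560 = (5)(m^4-2m^3-10m^2+176m-312) + (-60m^3+480m^2-2280m+3120)
  m^4-2m^3-10m^2+176m-312 = (-(1/60)m-1/10)(-60m^3+480m^2-2280m+3120) + (0)
Last nonzero remainder: -60m^3+480m^2-2280m+3120. Dividing through by -60 gives the monic gcd m^3-8m^2+38m-52.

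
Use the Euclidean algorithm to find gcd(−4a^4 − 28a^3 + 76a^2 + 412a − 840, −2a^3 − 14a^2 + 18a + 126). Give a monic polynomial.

Apply the Euclidean algorithm:
  −4a^4 − 28a^3 + 76a^2 + 412a − 840 = (2a)(−2a^3 − 14a^2 + 18a + 126) + (40a^2 + 160a − 840)
  −2a^3 − 14a^2 + 18a + 126 = (−(1/20)a − 3/20)(40a^2 + 160a − 840) + (0)
Last nonzero remainder: 40a^2 + 160a − 840. Dividing through by 40 gives the monic gcd a^2 + 4a − 21.

a^2 + 4a − 21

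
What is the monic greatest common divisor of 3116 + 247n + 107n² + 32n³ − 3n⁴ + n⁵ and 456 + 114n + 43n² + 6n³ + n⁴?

By polynomial division,
  n⁵ − 3n⁴ + 32n³ + 107n² + 247n + 3116 = (n − 9)(n⁴ + 6n³ + 43n² + 114n + 456) + (43n³ + 380n² + 817n + 7220)
  n⁴ + 6n³ + 43n² + 114n + 456 = ((1/43)n − 122/1849)(43n³ + 380n² + 817n + 7220) + ((90736/1849)n² + 1723984/1849)
  43n³ + 380n² + 817n + 7220 = ((79507/90736)n + 175655/22684)((90736/1849)n² + 1723984/1849) + (0)
Last nonzero remainder: (90736/1849)n² + 1723984/1849. Dividing through by 90736/1849 gives the monic gcd n² + 19.

19 + n²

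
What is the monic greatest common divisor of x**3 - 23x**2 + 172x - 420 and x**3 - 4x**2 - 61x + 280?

Euclidean algorithm in ℚ[x]:
  x**3 - 23x**2 + 172x - 420 = (x**3 - 4x**2 - 61x + 280) + (-19x**2 + 233x - 700)
  x**3 - 4x**2 - 61x + 280 = (-(1/19)x - 157/361)(-19x**2 + 233x - 700) + ((1260/361)x - 8820/361)
  -19x**2 + 233x - 700 = (-(6859/1260)x + 1805/63)((1260/361)x - 8820/361) + (0)
Last nonzero remainder: (1260/361)x - 8820/361. Dividing through by 1260/361 gives the monic gcd x - 7.

x - 7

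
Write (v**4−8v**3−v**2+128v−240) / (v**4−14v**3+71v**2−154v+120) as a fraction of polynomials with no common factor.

(v+4)/(v−2)

By polynomial division,
  v**4−8v**3−v**2+128v−240 = (v**4−14v**3+71v**2−154v+120) + (6v**3−72v**2+282v−360)
  v**4−14v**3+71v**2−154v+120 = ((1/6)v−1/3)(6v**3−72v**2+282v−360) + (0)
Last nonzero remainder: 6v**3−72v**2+282v−360. Dividing through by 6 gives the monic gcd v**3−12v**2+47v−60.
Cancel v**3−12v**2+47v−60 from numerator and denominator to get the reduced form.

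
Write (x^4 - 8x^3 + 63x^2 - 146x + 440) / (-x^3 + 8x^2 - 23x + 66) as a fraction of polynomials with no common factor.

(-x^2 + 6x - 40)/(x - 6)

Euclidean algorithm in ℚ[x]:
  x^4 - 8x^3 + 63x^2 - 146x + 440 = (-x)(-x^3 + 8x^2 - 23x + 66) + (40x^2 - 80x + 440)
  -x^3 + 8x^2 - 23x + 66 = (-(1/40)x + 3/20)(40x^2 - 80x + 440) + (0)
Last nonzero remainder: 40x^2 - 80x + 440. Dividing through by 40 gives the monic gcd x^2 - 2x + 11.
Cancel x^2 - 2x + 11 from numerator and denominator to get the reduced form.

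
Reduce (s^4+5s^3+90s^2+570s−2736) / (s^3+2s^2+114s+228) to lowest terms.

(s^2+5s−24)/(s+2)

Apply the Euclidean algorithm:
  s^4+5s^3+90s^2+570s−2736 = (s+3)(s^3+2s^2+114s+228) + (−30s^2−3420)
  s^3+2s^2+114s+228 = (−(1/30)s−1/15)(−30s^2−3420) + (0)
Last nonzero remainder: −30s^2−3420. Dividing through by −30 gives the monic gcd s^2+114.
Cancel s^2+114 from numerator and denominator to get the reduced form.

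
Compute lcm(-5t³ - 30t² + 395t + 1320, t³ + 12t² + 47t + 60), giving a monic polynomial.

Apply the Euclidean algorithm:
  -5t³ - 30t² + 395t + 1320 = (-5)(t³ + 12t² + 47t + 60) + (30t² + 630t + 1620)
  t³ + 12t² + 47t + 60 = ((1/30)t - 3/10)(30t² + 630t + 1620) + (182t + 546)
  30t² + 630t + 1620 = ((15/91)t + 270/91)(182t + 546) + (0)
Last nonzero remainder: 182t + 546. Dividing through by 182 gives the monic gcd t + 3.
Then lcm(f, g) = f·g / gcd(f, g); expanding and making the result monic gives the answer.

t⁵ + 15t⁴ - 5t³ - 855t² - 3956t - 5280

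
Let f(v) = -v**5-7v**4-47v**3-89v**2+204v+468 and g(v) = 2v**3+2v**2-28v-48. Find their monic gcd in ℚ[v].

Repeated division with remainder:
  -v**5-7v**4-47v**3-89v**2+204v+468 = (-(1/2)v**2-3v-55/2)(2v**3+2v**2-28v-48) + (-142v**2-710v-852)
  2v**3+2v**2-28v-48 = (-(1/71)v+4/71)(-142v**2-710v-852) + (0)
Last nonzero remainder: -142v**2-710v-852. Dividing through by -142 gives the monic gcd v**2+5v+6.

v**2+5v+6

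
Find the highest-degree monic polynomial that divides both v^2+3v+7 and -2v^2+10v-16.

1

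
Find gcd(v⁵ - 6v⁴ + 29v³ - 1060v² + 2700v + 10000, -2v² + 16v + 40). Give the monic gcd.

v² - 8v - 20

Apply the Euclidean algorithm:
  v⁵ - 6v⁴ + 29v³ - 1060v² + 2700v + 10000 = (-(1/2)v³ - v² - (65/2)v + 250)(-2v² + 16v + 40) + (0)
Last nonzero remainder: -2v² + 16v + 40. Dividing through by -2 gives the monic gcd v² - 8v - 20.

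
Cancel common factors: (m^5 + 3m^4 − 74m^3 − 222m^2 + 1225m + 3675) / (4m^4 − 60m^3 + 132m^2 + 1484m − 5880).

(m^3 + 5m^2 − 29m − 105)/(4m^2 − 52m + 168)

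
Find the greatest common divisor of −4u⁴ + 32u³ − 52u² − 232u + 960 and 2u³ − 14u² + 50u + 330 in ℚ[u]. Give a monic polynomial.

Apply the Euclidean algorithm:
  −4u⁴ + 32u³ − 52u² − 232u + 960 = (−2u + 2)(2u³ − 14u² + 50u + 330) + (76u² + 328u + 300)
  2u³ − 14u² + 50u + 330 = ((1/38)u − 215/722)(76u² + 328u + 300) + ((50460/361)u + 151380/361)
  76u² + 328u + 300 = ((6859/12615)u + 1805/2523)((50460/361)u + 151380/361) + (0)
Last nonzero remainder: (50460/361)u + 151380/361. Dividing through by 50460/361 gives the monic gcd u + 3.

u + 3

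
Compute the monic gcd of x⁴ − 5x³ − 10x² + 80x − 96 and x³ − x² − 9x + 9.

x − 3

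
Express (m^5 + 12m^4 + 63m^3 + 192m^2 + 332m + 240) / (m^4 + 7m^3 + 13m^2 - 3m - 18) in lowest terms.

By polynomial division,
  m^5 + 12m^4 + 63m^3 + 192m^2 + 332m + 240 = (m + 5)(m^4 + 7m^3 + 13m^2 - 3m - 18) + (15m^3 + 130m^2 + 365m + 330)
  m^4 + 7m^3 + 13m^2 - 3m - 18 = ((1/15)m - 1/9)(15m^3 + 130m^2 + 365m + 330) + ((28/9)m^2 + (140/9)m + 56/3)
  15m^3 + 130m^2 + 365m + 330 = ((135/28)m + 495/28)((28/9)m^2 + (140/9)m + 56/3) + (0)
Last nonzero remainder: (28/9)m^2 + (140/9)m + 56/3. Dividing through by 28/9 gives the monic gcd m^2 + 5m + 6.
Cancel m^2 + 5m + 6 from numerator and denominator to get the reduced form.

(m^3 + 7m^2 + 22m + 40)/(m^2 + 2m - 3)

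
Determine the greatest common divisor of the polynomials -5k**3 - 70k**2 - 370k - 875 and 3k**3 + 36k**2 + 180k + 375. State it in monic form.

k**2 + 7k + 25

Apply the Euclidean algorithm:
  -5k**3 - 70k**2 - 370k - 875 = (-5/3)(3k**3 + 36k**2 + 180k + 375) + (-10k**2 - 70k - 250)
  3k**3 + 36k**2 + 180k + 375 = (-(3/10)k - 3/2)(-10k**2 - 70k - 250) + (0)
Last nonzero remainder: -10k**2 - 70k - 250. Dividing through by -10 gives the monic gcd k**2 + 7k + 25.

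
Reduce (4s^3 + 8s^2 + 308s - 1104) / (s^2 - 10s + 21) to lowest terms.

Euclidean algorithm in ℚ[s]:
  4s^3 + 8s^2 + 308s - 1104 = (4s + 48)(s^2 - 10s + 21) + (704s - 2112)
  s^2 - 10s + 21 = ((1/704)s - 7/704)(704s - 2112) + (0)
Last nonzero remainder: 704s - 2112. Dividing through by 704 gives the monic gcd s - 3.
Cancel s - 3 from numerator and denominator to get the reduced form.

(4s^2 + 20s + 368)/(s - 7)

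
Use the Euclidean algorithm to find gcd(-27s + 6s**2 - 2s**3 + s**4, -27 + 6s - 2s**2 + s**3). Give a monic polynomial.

-27 + 6s - 2s**2 + s**3

Euclidean algorithm in ℚ[s]:
  s**4 - 2s**3 + 6s**2 - 27s = (s)(s**3 - 2s**2 + 6s - 27) + (0)
The last nonzero remainder s**3 - 2s**2 + 6s - 27 is already monic.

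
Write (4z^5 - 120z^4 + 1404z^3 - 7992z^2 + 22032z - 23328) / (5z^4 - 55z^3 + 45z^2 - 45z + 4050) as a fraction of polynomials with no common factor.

(4z^3 - 60z^2 + 288z - 432)/(5z^2 + 20z + 75)

Repeated division with remainder:
  4z^5 - 120z^4 + 1404z^3 - 7992z^2 + 22032z - 23328 = ((4/5)z - 76/5)(5z^4 - 55z^3 + 45z^2 - 45z + 4050) + (532z^3 - 7272z^2 + 18108z + 38232)
  5z^4 - 55z^3 + 45z^2 - 45z + 4050 = ((5/532)z + 1775/70756)(532z^3 - 7272z^2 + 18108z + 38232) + ((1012500/17689)z^2 - (15187500/17689)z + 54675000/17689)
  532z^3 - 7272z^2 + 18108z + 38232 = ((2352637/253125)z + 1043651/84375)((1012500/17689)z^2 - (15187500/17689)z + 54675000/17689) + (0)
Last nonzero remainder: (1012500/17689)z^2 - (15187500/17689)z + 54675000/17689. Dividing through by 1012500/17689 gives the monic gcd z^2 - 15z + 54.
Cancel z^2 - 15z + 54 from numerator and denominator to get the reduced form.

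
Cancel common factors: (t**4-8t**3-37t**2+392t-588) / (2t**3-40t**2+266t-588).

Repeated division with remainder:
  t**4-8t**3-37t**2+392t-588 = ((1/2)t+6)(2t**3-40t**2+266t-588) + (70t**2-910t+2940)
  2t**3-40t**2+266t-588 = ((1/35)t-1/5)(70t**2-910t+2940) + (0)
Last nonzero remainder: 70t**2-910t+2940. Dividing through by 70 gives the monic gcd t**2-13t+42.
Cancel t**2-13t+42 from numerator and denominator to get the reduced form.

(t**2+5t-14)/(2t-14)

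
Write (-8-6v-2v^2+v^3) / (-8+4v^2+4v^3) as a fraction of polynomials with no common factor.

(-4+v)/(-4+4v)

Repeated division with remainder:
  v^3-2v^2-6v-8 = (1/4)(4v^3+4v^2-8) + (-3v^2-6v-6)
  4v^3+4v^2-8 = (-(4/3)v+4/3)(-3v^2-6v-6) + (0)
Last nonzero remainder: -3v^2-6v-6. Dividing through by -3 gives the monic gcd v^2+2v+2.
Cancel v^2+2v+2 from numerator and denominator to get the reduced form.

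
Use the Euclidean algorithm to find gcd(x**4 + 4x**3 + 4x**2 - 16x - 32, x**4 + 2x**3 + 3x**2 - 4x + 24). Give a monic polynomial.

By polynomial division,
  x**4 + 4x**3 + 4x**2 - 16x - 32 = (x**4 + 2x**3 + 3x**2 - 4x + 24) + (2x**3 + x**2 - 12x - 56)
  x**4 + 2x**3 + 3x**2 - 4x + 24 = ((1/2)x + 3/4)(2x**3 + x**2 - 12x - 56) + ((33/4)x**2 + 33x + 66)
  2x**3 + x**2 - 12x - 56 = ((8/33)x - 28/33)((33/4)x**2 + 33x + 66) + (0)
Last nonzero remainder: (33/4)x**2 + 33x + 66. Dividing through by 33/4 gives the monic gcd x**2 + 4x + 8.

x**2 + 4x + 8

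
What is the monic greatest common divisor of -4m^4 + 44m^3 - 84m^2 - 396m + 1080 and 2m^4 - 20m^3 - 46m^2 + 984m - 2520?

m^2 - 11m + 30

Repeated division with remainder:
  -4m^4 + 44m^3 - 84m^2 - 396m + 1080 = (-2)(2m^4 - 20m^3 - 46m^2 + 984m - 2520) + (4m^3 - 176m^2 + 1572m - 3960)
  2m^4 - 20m^3 - 46m^2 + 984m - 2520 = ((1/2)m + 17)(4m^3 - 176m^2 + 1572m - 3960) + (2160m^2 - 23760m + 64800)
  4m^3 - 176m^2 + 1572m - 3960 = ((1/540)m - 11/180)(2160m^2 - 23760m + 64800) + (0)
Last nonzero remainder: 2160m^2 - 23760m + 64800. Dividing through by 2160 gives the monic gcd m^2 - 11m + 30.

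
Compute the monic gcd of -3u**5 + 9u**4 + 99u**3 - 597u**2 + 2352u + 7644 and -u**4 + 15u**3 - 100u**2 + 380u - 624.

u**2 - 5u + 26

Repeated division with remainder:
  -3u**5 + 9u**4 + 99u**3 - 597u**2 + 2352u + 7644 = (3u + 36)(-u**4 + 15u**3 - 100u**2 + 380u - 624) + (-141u**3 + 1863u**2 - 9456u + 30108)
  -u**4 + 15u**3 - 100u**2 + 380u - 624 = ((1/141)u - 28/2209)(-141u**3 + 1863u**2 - 9456u + 30108) + (-(20592/2209)u**2 + (102960/2209)u - 535392/2209)
  -141u**3 + 1863u**2 - 9456u + 30108 = ((103823/6864)u - 426337/3432)(-(20592/2209)u**2 + (102960/2209)u - 535392/2209) + (0)
Last nonzero remainder: -(20592/2209)u**2 + (102960/2209)u - 535392/2209. Dividing through by -20592/2209 gives the monic gcd u**2 - 5u + 26.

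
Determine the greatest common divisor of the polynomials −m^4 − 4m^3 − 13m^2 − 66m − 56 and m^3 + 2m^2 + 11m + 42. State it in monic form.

m^2 − m + 14

Apply the Euclidean algorithm:
  −m^4 − 4m^3 − 13m^2 − 66m − 56 = (−m − 2)(m^3 + 2m^2 + 11m + 42) + (2m^2 − 2m + 28)
  m^3 + 2m^2 + 11m + 42 = ((1/2)m + 3/2)(2m^2 − 2m + 28) + (0)
Last nonzero remainder: 2m^2 − 2m + 28. Dividing through by 2 gives the monic gcd m^2 − m + 14.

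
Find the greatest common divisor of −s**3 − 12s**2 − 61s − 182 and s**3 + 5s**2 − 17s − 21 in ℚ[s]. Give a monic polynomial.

By polynomial division,
  −s**3 − 12s**2 − 61s − 182 = (−1)(s**3 + 5s**2 − 17s − 21) + (−7s**2 − 78s − 203)
  s**3 + 5s**2 − 17s − 21 = (−(1/7)s + 43/49)(−7s**2 − 78s − 203) + ((1100/49)s + 1100/7)
  −7s**2 − 78s − 203 = (−(343/1100)s − 1421/1100)((1100/49)s + 1100/7) + (0)
Last nonzero remainder: (1100/49)s + 1100/7. Dividing through by 1100/49 gives the monic gcd s + 7.

s + 7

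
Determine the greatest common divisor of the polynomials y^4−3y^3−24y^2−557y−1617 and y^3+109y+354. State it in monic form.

y+3

Repeated division with remainder:
  y^4−3y^3−24y^2−557y−1617 = (y−3)(y^3+109y+354) + (−133y^2−584y−555)
  y^3+109y+354 = (−(1/133)y+584/17689)(−133y^2−584y−555) + ((2195342/17689)y+6586026/17689)
  −133y^2−584y−555 = (−(2352637/2195342)y−3272465/2195342)((2195342/17689)y+6586026/17689) + (0)
Last nonzero remainder: (2195342/17689)y+6586026/17689. Dividing through by 2195342/17689 gives the monic gcd y+3.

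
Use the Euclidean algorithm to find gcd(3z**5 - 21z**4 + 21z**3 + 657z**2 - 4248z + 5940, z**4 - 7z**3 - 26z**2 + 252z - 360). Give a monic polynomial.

Apply the Euclidean algorithm:
  3z**5 - 21z**4 + 21z**3 + 657z**2 - 4248z + 5940 = (3z)(z**4 - 7z**3 - 26z**2 + 252z - 360) + (99z**3 - 99z**2 - 3168z + 5940)
  z**4 - 7z**3 - 26z**2 + 252z - 360 = ((1/99)z - 2/33)(99z**3 - 99z**2 - 3168z + 5940) + (0)
Last nonzero remainder: 99z**3 - 99z**2 - 3168z + 5940. Dividing through by 99 gives the monic gcd z**3 - z**2 - 32z + 60.

z**3 - z**2 - 32z + 60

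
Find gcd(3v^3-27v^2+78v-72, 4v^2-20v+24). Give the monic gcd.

Euclidean algorithm in ℚ[v]:
  3v^3-27v^2+78v-72 = ((3/4)v-3)(4v^2-20v+24) + (0)
Last nonzero remainder: 4v^2-20v+24. Dividing through by 4 gives the monic gcd v^2-5v+6.

v^2-5v+6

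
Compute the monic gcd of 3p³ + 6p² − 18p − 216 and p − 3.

Euclidean algorithm in ℚ[p]:
  3p³ + 6p² − 18p − 216 = (3p² + 15p + 27)(p − 3) + (−135)
  p − 3 = (−(1/135)p + 1/45)(−135) + (0)
The last nonzero remainder is the constant −135, so the polynomials are coprime and gcd = 1.

1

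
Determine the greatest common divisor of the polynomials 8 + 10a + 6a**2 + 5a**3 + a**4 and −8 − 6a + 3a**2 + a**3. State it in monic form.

4 + 5a + a**2

Apply the Euclidean algorithm:
  a**4 + 5a**3 + 6a**2 + 10a + 8 = (a + 2)(a**3 + 3a**2 − 6a − 8) + (6a**2 + 30a + 24)
  a**3 + 3a**2 − 6a − 8 = ((1/6)a − 1/3)(6a**2 + 30a + 24) + (0)
Last nonzero remainder: 6a**2 + 30a + 24. Dividing through by 6 gives the monic gcd a**2 + 5a + 4.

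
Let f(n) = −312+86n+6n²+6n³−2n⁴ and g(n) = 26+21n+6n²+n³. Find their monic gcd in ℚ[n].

Apply the Euclidean algorithm:
  −2n⁴+6n³+6n²+86n−312 = (−2n+18)(n³+6n²+21n+26) + (−60n²−240n−780)
  n³+6n²+21n+26 = (−(1/60)n−1/30)(−60n²−240n−780) + (0)
Last nonzero remainder: −60n²−240n−780. Dividing through by −60 gives the monic gcd n²+4n+13.

13+4n+n²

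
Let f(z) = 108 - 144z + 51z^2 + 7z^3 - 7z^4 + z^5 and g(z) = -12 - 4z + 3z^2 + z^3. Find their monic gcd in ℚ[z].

-6 + z + z^2

Apply the Euclidean algorithm:
  z^5 - 7z^4 + 7z^3 + 51z^2 - 144z + 108 = (z^2 - 10z + 41)(z^3 + 3z^2 - 4z - 12) + (-100z^2 - 100z + 600)
  z^3 + 3z^2 - 4z - 12 = (-(1/100)z - 1/50)(-100z^2 - 100z + 600) + (0)
Last nonzero remainder: -100z^2 - 100z + 600. Dividing through by -100 gives the monic gcd z^2 + z - 6.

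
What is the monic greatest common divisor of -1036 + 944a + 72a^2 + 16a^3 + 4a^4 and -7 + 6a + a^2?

-7 + 6a + a^2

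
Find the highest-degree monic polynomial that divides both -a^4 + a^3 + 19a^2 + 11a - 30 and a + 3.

a + 3

By polynomial division,
  -a^4 + a^3 + 19a^2 + 11a - 30 = (-a^3 + 4a^2 + 7a - 10)(a + 3) + (0)
The last nonzero remainder a + 3 is already monic.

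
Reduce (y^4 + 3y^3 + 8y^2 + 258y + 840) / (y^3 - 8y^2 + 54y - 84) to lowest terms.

(y^2 + 9y + 20)/(y - 2)

Apply the Euclidean algorithm:
  y^4 + 3y^3 + 8y^2 + 258y + 840 = (y + 11)(y^3 - 8y^2 + 54y - 84) + (42y^2 - 252y + 1764)
  y^3 - 8y^2 + 54y - 84 = ((1/42)y - 1/21)(42y^2 - 252y + 1764) + (0)
Last nonzero remainder: 42y^2 - 252y + 1764. Dividing through by 42 gives the monic gcd y^2 - 6y + 42.
Cancel y^2 - 6y + 42 from numerator and denominator to get the reduced form.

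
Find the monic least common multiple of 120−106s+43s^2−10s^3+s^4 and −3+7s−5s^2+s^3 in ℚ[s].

120−346s+375s^2−202s^3+64s^4−12s^5+s^6

Apply the Euclidean algorithm:
  s^4−10s^3+43s^2−106s+120 = (s−5)(s^3−5s^2+7s−3) + (11s^2−68s+105)
  s^3−5s^2+7s−3 = ((1/11)s+13/121)(11s^2−68s+105) + ((576/121)s−1728/121)
  11s^2−68s+105 = ((1331/576)s−4235/576)((576/121)s−1728/121) + (0)
Last nonzero remainder: (576/121)s−1728/121. Dividing through by 576/121 gives the monic gcd s−3.
Then lcm(f, g) = f·g / gcd(f, g); expanding and making the result monic gives the answer.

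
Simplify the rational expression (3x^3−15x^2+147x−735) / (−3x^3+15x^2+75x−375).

By polynomial division,
  3x^3−15x^2+147x−735 = (−1)(−3x^3+15x^2+75x−375) + (222x−1110)
  −3x^3+15x^2+75x−375 = (−(1/74)x^2+25/74)(222x−1110) + (0)
Last nonzero remainder: 222x−1110. Dividing through by 222 gives the monic gcd x−5.
Cancel x−5 from numerator and denominator to get the reduced form.

(−x^2−49)/(x^2−25)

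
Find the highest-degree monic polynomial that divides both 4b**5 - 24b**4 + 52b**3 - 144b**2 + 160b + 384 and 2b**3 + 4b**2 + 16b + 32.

Apply the Euclidean algorithm:
  4b**5 - 24b**4 + 52b**3 - 144b**2 + 160b + 384 = (2b**2 - 16b + 42)(2b**3 + 4b**2 + 16b + 32) + (-120b**2 - 960)
  2b**3 + 4b**2 + 16b + 32 = (-(1/60)b - 1/30)(-120b**2 - 960) + (0)
Last nonzero remainder: -120b**2 - 960. Dividing through by -120 gives the monic gcd b**2 + 8.

b**2 + 8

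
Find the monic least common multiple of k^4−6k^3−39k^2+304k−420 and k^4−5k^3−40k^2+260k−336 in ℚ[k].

k^5−10k^4−15k^3+460k^2−1636k+1680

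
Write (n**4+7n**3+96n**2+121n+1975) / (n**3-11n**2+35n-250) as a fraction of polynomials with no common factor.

(n**2+8n+79)/(n-10)

Euclidean algorithm in ℚ[n]:
  n**4+7n**3+96n**2+121n+1975 = (n+18)(n**3-11n**2+35n-250) + (259n**2-259n+6475)
  n**3-11n**2+35n-250 = ((1/259)n-10/259)(259n**2-259n+6475) + (0)
Last nonzero remainder: 259n**2-259n+6475. Dividing through by 259 gives the monic gcd n**2-n+25.
Cancel n**2-n+25 from numerator and denominator to get the reduced form.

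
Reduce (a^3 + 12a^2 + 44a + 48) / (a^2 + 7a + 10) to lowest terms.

(a^2 + 10a + 24)/(a + 5)

Apply the Euclidean algorithm:
  a^3 + 12a^2 + 44a + 48 = (a + 5)(a^2 + 7a + 10) + (-a - 2)
  a^2 + 7a + 10 = (-a - 5)(-a - 2) + (0)
Last nonzero remainder: -a - 2. Dividing through by -1 gives the monic gcd a + 2.
Cancel a + 2 from numerator and denominator to get the reduced form.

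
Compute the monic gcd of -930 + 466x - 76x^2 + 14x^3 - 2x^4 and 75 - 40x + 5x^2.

Apply the Euclidean algorithm:
  -2x^4 + 14x^3 - 76x^2 + 466x - 930 = (-(2/5)x^2 - (2/5)x - 62/5)(5x^2 - 40x + 75) + (0)
Last nonzero remainder: 5x^2 - 40x + 75. Dividing through by 5 gives the monic gcd x^2 - 8x + 15.

15 - 8x + x^2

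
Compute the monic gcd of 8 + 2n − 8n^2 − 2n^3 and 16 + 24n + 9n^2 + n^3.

4 + 5n + n^2

Euclidean algorithm in ℚ[n]:
  −2n^3 − 8n^2 + 2n + 8 = (−2)(n^3 + 9n^2 + 24n + 16) + (10n^2 + 50n + 40)
  n^3 + 9n^2 + 24n + 16 = ((1/10)n + 2/5)(10n^2 + 50n + 40) + (0)
Last nonzero remainder: 10n^2 + 50n + 40. Dividing through by 10 gives the monic gcd n^2 + 5n + 4.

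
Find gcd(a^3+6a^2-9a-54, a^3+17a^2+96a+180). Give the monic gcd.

a+6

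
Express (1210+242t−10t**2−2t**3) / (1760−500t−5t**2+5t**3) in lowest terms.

(110+12t−2t**2)/(160−60t+5t**2)

Repeated division with remainder:
  −2t**3−10t**2+242t+1210 = (−2/5)(5t**3−5t**2−500t+1760) + (−12t**2+42t+1914)
  5t**3−5t**2−500t+1760 = (−(5/12)t−25/24)(−12t**2+42t+1914) + ((1365/4)t+15015/4)
  −12t**2+42t+1914 = (−(16/455)t+232/455)((1365/4)t+15015/4) + (0)
Last nonzero remainder: (1365/4)t+15015/4. Dividing through by 1365/4 gives the monic gcd t+11.
Cancel t+11 from numerator and denominator to get the reduced form.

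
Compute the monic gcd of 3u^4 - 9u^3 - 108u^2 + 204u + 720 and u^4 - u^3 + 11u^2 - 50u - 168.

By polynomial division,
  3u^4 - 9u^3 - 108u^2 + 204u + 720 = (3)(u^4 - u^3 + 11u^2 - 50u - 168) + (-6u^3 - 141u^2 + 354u + 1224)
  u^4 - u^3 + 11u^2 - 50u - 168 = (-(1/6)u + 49/12)(-6u^3 - 141u^2 + 354u + 1224) + ((2583/4)u^2 - (2583/2)u - 5166)
  -6u^3 - 141u^2 + 354u + 1224 = (-(8/861)u - 68/287)((2583/4)u^2 - (2583/2)u - 5166) + (0)
Last nonzero remainder: (2583/4)u^2 - (2583/2)u - 5166. Dividing through by 2583/4 gives the monic gcd u^2 - 2u - 8.

u^2 - 2u - 8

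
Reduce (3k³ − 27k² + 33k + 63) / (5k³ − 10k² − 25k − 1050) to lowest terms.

(3k² − 6k − 9)/(5k² + 25k + 150)

Apply the Euclidean algorithm:
  3k³ − 27k² + 33k + 63 = (3/5)(5k³ − 10k² − 25k − 1050) + (−21k² + 48k + 693)
  5k³ − 10k² − 25k − 1050 = (−(5/21)k − 10/147)(−21k² + 48k + 693) + ((7020/49)k − 7020/7)
  −21k² + 48k + 693 = (−(343/2340)k − 539/780)((7020/49)k − 7020/7) + (0)
Last nonzero remainder: (7020/49)k − 7020/7. Dividing through by 7020/49 gives the monic gcd k − 7.
Cancel k − 7 from numerator and denominator to get the reduced form.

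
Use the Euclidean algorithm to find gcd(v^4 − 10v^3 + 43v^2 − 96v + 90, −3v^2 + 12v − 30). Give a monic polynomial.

v^2 − 4v + 10

Apply the Euclidean algorithm:
  v^4 − 10v^3 + 43v^2 − 96v + 90 = (−(1/3)v^2 + 2v − 3)(−3v^2 + 12v − 30) + (0)
Last nonzero remainder: −3v^2 + 12v − 30. Dividing through by −3 gives the monic gcd v^2 − 4v + 10.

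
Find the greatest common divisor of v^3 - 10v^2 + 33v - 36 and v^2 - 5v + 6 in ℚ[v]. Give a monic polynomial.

v - 3

Repeated division with remainder:
  v^3 - 10v^2 + 33v - 36 = (v - 5)(v^2 - 5v + 6) + (2v - 6)
  v^2 - 5v + 6 = ((1/2)v - 1)(2v - 6) + (0)
Last nonzero remainder: 2v - 6. Dividing through by 2 gives the monic gcd v - 3.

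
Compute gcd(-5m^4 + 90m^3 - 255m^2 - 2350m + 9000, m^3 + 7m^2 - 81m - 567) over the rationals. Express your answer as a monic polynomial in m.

By polynomial division,
  -5m^4 + 90m^3 - 255m^2 - 2350m + 9000 = (-5m + 125)(m^3 + 7m^2 - 81m - 567) + (-1535m^2 + 4940m + 79875)
  m^3 + 7m^2 - 81m - 567 = (-(1/1535)m - 3137/471245)(-1535m^2 + 4940m + 79875) + ((369512/94249)m - 3325608/94249)
  -1535m^2 + 4940m + 79875 = (-(144672215/369512)m - 836459875/369512)((369512/94249)m - 3325608/94249) + (0)
Last nonzero remainder: (369512/94249)m - 3325608/94249. Dividing through by 369512/94249 gives the monic gcd m - 9.

m - 9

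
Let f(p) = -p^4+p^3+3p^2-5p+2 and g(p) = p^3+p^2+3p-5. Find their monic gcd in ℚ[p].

p-1

Apply the Euclidean algorithm:
  -p^4+p^3+3p^2-5p+2 = (-p+2)(p^3+p^2+3p-5) + (4p^2-16p+12)
  p^3+p^2+3p-5 = ((1/4)p+5/4)(4p^2-16p+12) + (20p-20)
  4p^2-16p+12 = ((1/5)p-3/5)(20p-20) + (0)
Last nonzero remainder: 20p-20. Dividing through by 20 gives the monic gcd p-1.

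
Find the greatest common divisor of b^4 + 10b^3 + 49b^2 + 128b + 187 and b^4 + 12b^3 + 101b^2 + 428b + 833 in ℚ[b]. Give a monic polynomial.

Repeated division with remainder:
  b^4 + 10b^3 + 49b^2 + 128b + 187 = (b^4 + 12b^3 + 101b^2 + 428b + 833) + (-2b^3 - 52b^2 - 300b - 646)
  b^4 + 12b^3 + 101b^2 + 428b + 833 = (-(1/2)b + 7)(-2b^3 - 52b^2 - 300b - 646) + (315b^2 + 2205b + 5355)
  -2b^3 - 52b^2 - 300b - 646 = (-(2/315)b - 38/315)(315b^2 + 2205b + 5355) + (0)
Last nonzero remainder: 315b^2 + 2205b + 5355. Dividing through by 315 gives the monic gcd b^2 + 7b + 17.

b^2 + 7b + 17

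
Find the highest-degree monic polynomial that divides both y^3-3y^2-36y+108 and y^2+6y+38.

1

Euclidean algorithm in ℚ[y]:
  y^3-3y^2-36y+108 = (y-9)(y^2+6y+38) + (-20y+450)
  y^2+6y+38 = (-(1/20)y-57/40)(-20y+450) + (2717/4)
  -20y+450 = (-(80/2717)y+1800/2717)(2717/4) + (0)
The last nonzero remainder is the constant 2717/4, so the polynomials are coprime and gcd = 1.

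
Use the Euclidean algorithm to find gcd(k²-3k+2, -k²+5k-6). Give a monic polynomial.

k-2

Apply the Euclidean algorithm:
  k²-3k+2 = (-1)(-k²+5k-6) + (2k-4)
  -k²+5k-6 = (-(1/2)k+3/2)(2k-4) + (0)
Last nonzero remainder: 2k-4. Dividing through by 2 gives the monic gcd k-2.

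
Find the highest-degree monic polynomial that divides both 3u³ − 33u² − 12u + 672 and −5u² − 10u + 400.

u − 8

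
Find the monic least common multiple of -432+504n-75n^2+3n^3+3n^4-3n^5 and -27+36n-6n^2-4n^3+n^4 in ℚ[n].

-1296+1512n-81n^2-159n^3+34n^4-10n^5-n^6+n^7

Repeated division with remainder:
  -3n^5+3n^4+3n^3-75n^2+504n-432 = (-3n-9)(n^4-4n^3-6n^2+36n-27) + (-51n^3-21n^2+747n-675)
  n^4-4n^3-6n^2+36n-27 = (-(1/51)n+25/289)(-51n^3-21n^2+747n-675) + ((3024/289)n^2-(12096/289)n+9072/289)
  -51n^3-21n^2+747n-675 = (-(4913/1008)n-7225/336)((3024/289)n^2-(12096/289)n+9072/289) + (0)
Last nonzero remainder: (3024/289)n^2-(12096/289)n+9072/289. Dividing through by 3024/289 gives the monic gcd n^2-4n+3.
Then lcm(f, g) = f·g / gcd(f, g); expanding and making the result monic gives the answer.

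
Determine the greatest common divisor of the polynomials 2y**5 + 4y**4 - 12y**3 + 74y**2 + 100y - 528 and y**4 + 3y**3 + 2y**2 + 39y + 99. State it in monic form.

Apply the Euclidean algorithm:
  2y**5 + 4y**4 - 12y**3 + 74y**2 + 100y - 528 = (2y - 2)(y**4 + 3y**3 + 2y**2 + 39y + 99) + (-10y**3 - 20y - 330)
  y**4 + 3y**3 + 2y**2 + 39y + 99 = (-(1/10)y - 3/10)(-10y**3 - 20y - 330) + (0)
Last nonzero remainder: -10y**3 - 20y - 330. Dividing through by -10 gives the monic gcd y**3 + 2y + 33.

y**3 + 2y + 33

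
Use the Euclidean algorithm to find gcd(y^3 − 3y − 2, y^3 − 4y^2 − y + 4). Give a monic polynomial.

y + 1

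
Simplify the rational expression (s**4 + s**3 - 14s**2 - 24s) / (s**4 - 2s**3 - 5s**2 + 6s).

Repeated division with remainder:
  s**4 + s**3 - 14s**2 - 24s = (s**4 - 2s**3 - 5s**2 + 6s) + (3s**3 - 9s**2 - 30s)
  s**4 - 2s**3 - 5s**2 + 6s = ((1/3)s + 1/3)(3s**3 - 9s**2 - 30s) + (8s**2 + 16s)
  3s**3 - 9s**2 - 30s = ((3/8)s - 15/8)(8s**2 + 16s) + (0)
Last nonzero remainder: 8s**2 + 16s. Dividing through by 8 gives the monic gcd s**2 + 2s.
Cancel s**2 + 2s from numerator and denominator to get the reduced form.

(s**2 - s - 12)/(s**2 - 4s + 3)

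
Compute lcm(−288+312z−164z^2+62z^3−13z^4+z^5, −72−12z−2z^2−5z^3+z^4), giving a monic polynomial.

−576+336z−16z^2−40z^3+36z^4−11z^5+z^6

Euclidean algorithm in ℚ[z]:
  z^5−13z^4+62z^3−164z^2+312z−288 = (z−8)(z^4−5z^3−2z^2−12z−72) + (24z^3−168z^2+288z−864)
  z^4−5z^3−2z^2−12z−72 = ((1/24)z+1/12)(24z^3−168z^2+288z−864) + (0)
Last nonzero remainder: 24z^3−168z^2+288z−864. Dividing through by 24 gives the monic gcd z^3−7z^2+12z−36.
Then lcm(f, g) = f·g / gcd(f, g); expanding and making the result monic gives the answer.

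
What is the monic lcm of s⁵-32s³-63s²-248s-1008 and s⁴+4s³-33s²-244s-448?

Repeated division with remainder:
  s⁵-32s³-63s²-248s-1008 = (s-4)(s⁴+4s³-33s²-244s-448) + (17s³+49s²-776s-2800)
  s⁴+4s³-33s²-244s-448 = ((1/17)s+19/289)(17s³+49s²-776s-2800) + ((2724/289)s²-(8172/289)s-76272/289)
  17s³+49s²-776s-2800 = ((4913/2724)s+7225/681)((2724/289)s²-(8172/289)s-76272/289) + (0)
Last nonzero remainder: (2724/289)s²-(8172/289)s-76272/289. Dividing through by 2724/289 gives the monic gcd s²-3s-28.
Then lcm(f, g) = f·g / gcd(f, g); expanding and making the result monic gives the answer.

s⁷+7s⁶-16s⁵-287s⁴-1201s³-3752s²-11024s-16128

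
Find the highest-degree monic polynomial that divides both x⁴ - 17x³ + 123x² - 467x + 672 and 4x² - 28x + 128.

By polynomial division,
  x⁴ - 17x³ + 123x² - 467x + 672 = ((1/4)x² - (5/2)x + 21/4)(4x² - 28x + 128) + (0)
Last nonzero remainder: 4x² - 28x + 128. Dividing through by 4 gives the monic gcd x² - 7x + 32.

x² - 7x + 32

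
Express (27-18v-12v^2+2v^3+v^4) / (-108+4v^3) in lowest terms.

(-9+3v+5v^2+v^3)/(36+12v+4v^2)

Apply the Euclidean algorithm:
  v^4+2v^3-12v^2-18v+27 = ((1/4)v+1/2)(4v^3-108) + (-12v^2+9v+81)
  4v^3-108 = (-(1/3)v-1/4)(-12v^2+9v+81) + ((117/4)v-351/4)
  -12v^2+9v+81 = (-(16/39)v-12/13)((117/4)v-351/4) + (0)
Last nonzero remainder: (117/4)v-351/4. Dividing through by 117/4 gives the monic gcd v-3.
Cancel v-3 from numerator and denominator to get the reduced form.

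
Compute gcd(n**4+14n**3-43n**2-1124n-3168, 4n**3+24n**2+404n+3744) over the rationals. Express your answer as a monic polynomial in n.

n+8

Repeated division with remainder:
  n**4+14n**3-43n**2-1124n-3168 = ((1/4)n+2)(4n**3+24n**2+404n+3744) + (-192n**2-2868n-10656)
  4n**3+24n**2+404n+3744 = (-(1/48)n+143/768)(-192n**2-2868n-10656) + ((45825/64)n+45825/8)
  -192n**2-2868n-10656 = (-(4096/15275)n-28416/15275)((45825/64)n+45825/8) + (0)
Last nonzero remainder: (45825/64)n+45825/8. Dividing through by 45825/64 gives the monic gcd n+8.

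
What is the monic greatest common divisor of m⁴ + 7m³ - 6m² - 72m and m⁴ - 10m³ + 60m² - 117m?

Repeated division with remainder:
  m⁴ + 7m³ - 6m² - 72m = (m⁴ - 10m³ + 60m² - 117m) + (17m³ - 66m² + 45m)
  m⁴ - 10m³ + 60m² - 117m = ((1/17)m - 104/289)(17m³ - 66m² + 45m) + ((9711/289)m² - (29133/289)m)
  17m³ - 66m² + 45m = ((4913/9711)m - 1445/3237)((9711/289)m² - (29133/289)m) + (0)
Last nonzero remainder: (9711/289)m² - (29133/289)m. Dividing through by 9711/289 gives the monic gcd m² - 3m.

m² - 3m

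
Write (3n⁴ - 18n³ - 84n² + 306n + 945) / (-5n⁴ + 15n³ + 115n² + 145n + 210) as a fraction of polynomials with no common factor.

(-3n² + 6n + 45)/(5n² + 5n + 10)

Euclidean algorithm in ℚ[n]:
  3n⁴ - 18n³ - 84n² + 306n + 945 = (-3/5)(-5n⁴ + 15n³ + 115n² + 145n + 210) + (-9n³ - 15n² + 393n + 1071)
  -5n⁴ + 15n³ + 115n² + 145n + 210 = ((5/9)n - 70/27)(-9n³ - 15n² + 393n + 1071) + (-(1280/9)n² + (5120/9)n + 8960/3)
  -9n³ - 15n² + 393n + 1071 = ((81/1280)n + 459/1280)(-(1280/9)n² + (5120/9)n + 8960/3) + (0)
Last nonzero remainder: -(1280/9)n² + (5120/9)n + 8960/3. Dividing through by -1280/9 gives the monic gcd n² - 4n - 21.
Cancel n² - 4n - 21 from numerator and denominator to get the reduced form.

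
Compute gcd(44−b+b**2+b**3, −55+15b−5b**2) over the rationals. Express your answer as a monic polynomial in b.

11−3b+b**2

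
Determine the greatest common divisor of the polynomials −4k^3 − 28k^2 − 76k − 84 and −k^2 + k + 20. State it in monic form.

Repeated division with remainder:
  −4k^3 − 28k^2 − 76k − 84 = (4k + 32)(−k^2 + k + 20) + (−188k − 724)
  −k^2 + k + 20 = ((1/188)k − 57/2209)(−188k − 724) + (2912/2209)
  −188k − 724 = (−(103823/728)k − 399829/728)(2912/2209) + (0)
The last nonzero remainder is the constant 2912/2209, so the polynomials are coprime and gcd = 1.

1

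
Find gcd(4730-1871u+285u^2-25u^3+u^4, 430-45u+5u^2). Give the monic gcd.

Euclidean algorithm in ℚ[u]:
  u^4-25u^3+285u^2-1871u+4730 = ((1/5)u^2-(16/5)u+11)(5u^2-45u+430) + (0)
Last nonzero remainder: 5u^2-45u+430. Dividing through by 5 gives the monic gcd u^2-9u+86.

86-9u+u^2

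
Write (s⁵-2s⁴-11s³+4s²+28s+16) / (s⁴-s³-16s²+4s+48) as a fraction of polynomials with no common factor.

(s²+2s+1)/(s+3)

Repeated division with remainder:
  s⁵-2s⁴-11s³+4s²+28s+16 = (s-1)(s⁴-s³-16s²+4s+48) + (4s³-16s²-16s+64)
  s⁴-s³-16s²+4s+48 = ((1/4)s+3/4)(4s³-16s²-16s+64) + (0)
Last nonzero remainder: 4s³-16s²-16s+64. Dividing through by 4 gives the monic gcd s³-4s²-4s+16.
Cancel s³-4s²-4s+16 from numerator and denominator to get the reduced form.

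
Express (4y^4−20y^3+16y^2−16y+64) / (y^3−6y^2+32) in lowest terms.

(4y^3−4y^2−16)/(y^2−2y−8)

By polynomial division,
  4y^4−20y^3+16y^2−16y+64 = (4y+4)(y^3−6y^2+32) + (40y^2−144y−64)
  y^3−6y^2+32 = ((1/40)y−3/50)(40y^2−144y−64) + (−(176/25)y+704/25)
  40y^2−144y−64 = (−(125/22)y−25/11)(−(176/25)y+704/25) + (0)
Last nonzero remainder: −(176/25)y+704/25. Dividing through by −176/25 gives the monic gcd y−4.
Cancel y−4 from numerator and denominator to get the reduced form.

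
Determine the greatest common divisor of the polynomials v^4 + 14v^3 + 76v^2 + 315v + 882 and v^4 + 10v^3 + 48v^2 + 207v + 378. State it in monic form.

v^3 + 7v^2 + 27v + 126

Euclidean algorithm in ℚ[v]:
  v^4 + 14v^3 + 76v^2 + 315v + 882 = (v^4 + 10v^3 + 48v^2 + 207v + 378) + (4v^3 + 28v^2 + 108v + 504)
  v^4 + 10v^3 + 48v^2 + 207v + 378 = ((1/4)v + 3/4)(4v^3 + 28v^2 + 108v + 504) + (0)
Last nonzero remainder: 4v^3 + 28v^2 + 108v + 504. Dividing through by 4 gives the monic gcd v^3 + 7v^2 + 27v + 126.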